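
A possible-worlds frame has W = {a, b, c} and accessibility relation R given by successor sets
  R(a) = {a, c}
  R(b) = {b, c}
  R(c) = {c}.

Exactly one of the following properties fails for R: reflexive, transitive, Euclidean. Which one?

Reflexive: yes — every world is R-related to itself.
Transitive: yes — every two-step R-path is closed by a direct edge.
Euclidean: no — a R c and a R a, but not c R a.
Only Euclidean fails.

Euclidean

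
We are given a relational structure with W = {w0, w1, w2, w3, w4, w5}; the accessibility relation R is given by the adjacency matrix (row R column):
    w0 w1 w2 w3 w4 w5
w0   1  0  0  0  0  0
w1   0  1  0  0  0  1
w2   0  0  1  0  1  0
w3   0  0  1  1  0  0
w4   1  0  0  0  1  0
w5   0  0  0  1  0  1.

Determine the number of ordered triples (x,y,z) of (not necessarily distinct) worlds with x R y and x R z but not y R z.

Enumerating: (w1,w5,w1), (w2,w4,w2), (w3,w2,w3), (w4,w0,w4), (w5,w3,w5).

5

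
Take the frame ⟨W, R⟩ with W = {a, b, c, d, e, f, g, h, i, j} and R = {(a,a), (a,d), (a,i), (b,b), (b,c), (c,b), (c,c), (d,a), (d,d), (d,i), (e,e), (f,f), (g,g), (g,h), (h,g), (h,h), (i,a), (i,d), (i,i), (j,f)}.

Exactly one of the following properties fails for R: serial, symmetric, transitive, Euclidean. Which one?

symmetric

Serial: yes — every world has a successor (e.g. a R a).
Symmetric: no — j R f but not f R j.
Transitive: yes — every two-step R-path is closed by a direct edge.
Euclidean: yes — any two successors of a common world are R-related.
Only symmetric fails.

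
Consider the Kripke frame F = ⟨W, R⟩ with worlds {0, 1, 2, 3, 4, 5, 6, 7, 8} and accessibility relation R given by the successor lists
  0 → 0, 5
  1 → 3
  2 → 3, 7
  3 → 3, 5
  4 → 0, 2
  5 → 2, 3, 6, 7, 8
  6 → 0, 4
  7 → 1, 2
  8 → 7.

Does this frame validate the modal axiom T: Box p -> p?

No

By correspondence theory, T is valid on a frame iff R is reflexive.
Reflexive: no — 1 is not related to itself.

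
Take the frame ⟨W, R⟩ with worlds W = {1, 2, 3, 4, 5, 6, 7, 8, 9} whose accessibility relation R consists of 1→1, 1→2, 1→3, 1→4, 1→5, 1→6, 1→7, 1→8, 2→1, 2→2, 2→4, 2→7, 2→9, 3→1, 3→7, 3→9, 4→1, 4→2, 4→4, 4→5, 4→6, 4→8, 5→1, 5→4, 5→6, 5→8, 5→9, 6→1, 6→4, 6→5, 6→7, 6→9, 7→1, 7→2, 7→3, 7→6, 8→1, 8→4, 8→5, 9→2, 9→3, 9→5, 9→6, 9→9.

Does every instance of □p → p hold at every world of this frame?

No

The schema T characterises exactly the reflexive frames.
Reflexive: no — 3 is not related to itself.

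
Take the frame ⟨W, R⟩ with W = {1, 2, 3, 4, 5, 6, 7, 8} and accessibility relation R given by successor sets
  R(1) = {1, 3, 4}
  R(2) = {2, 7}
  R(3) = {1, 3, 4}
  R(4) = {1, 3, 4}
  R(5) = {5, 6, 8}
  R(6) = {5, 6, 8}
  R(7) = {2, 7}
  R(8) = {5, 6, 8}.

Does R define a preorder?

Reflexive: yes — every world is R-related to itself.
Transitive: yes — every two-step R-path is closed by a direct edge.
So R is a preorder.

Yes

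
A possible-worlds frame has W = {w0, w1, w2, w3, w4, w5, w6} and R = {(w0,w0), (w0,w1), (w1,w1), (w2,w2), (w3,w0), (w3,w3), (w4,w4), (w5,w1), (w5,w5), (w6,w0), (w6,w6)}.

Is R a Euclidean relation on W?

Euclidean: no — w0 R w1 and w0 R w0, but not w1 R w0.

No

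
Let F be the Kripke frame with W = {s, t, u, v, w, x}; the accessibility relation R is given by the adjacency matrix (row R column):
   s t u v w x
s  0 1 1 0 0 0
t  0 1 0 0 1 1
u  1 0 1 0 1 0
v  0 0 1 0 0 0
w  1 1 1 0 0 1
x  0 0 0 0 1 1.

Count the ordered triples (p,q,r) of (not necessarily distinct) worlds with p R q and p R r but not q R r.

Enumerating: (s,t,u), (s,u,t), (t,w,w), (t,x,t), (u,s,s), (u,s,w), (u,w,w), (w,s,s), (w,s,x), (w,t,s), (w,t,u), (w,u,t), (w,u,x), (w,x,s), (w,x,t), (w,x,u), (x,w,w).

17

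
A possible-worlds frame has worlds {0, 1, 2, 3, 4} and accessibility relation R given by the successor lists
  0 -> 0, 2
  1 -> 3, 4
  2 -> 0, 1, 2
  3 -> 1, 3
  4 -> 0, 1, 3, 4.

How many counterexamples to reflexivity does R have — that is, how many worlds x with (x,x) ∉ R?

Enumerating: 1.

1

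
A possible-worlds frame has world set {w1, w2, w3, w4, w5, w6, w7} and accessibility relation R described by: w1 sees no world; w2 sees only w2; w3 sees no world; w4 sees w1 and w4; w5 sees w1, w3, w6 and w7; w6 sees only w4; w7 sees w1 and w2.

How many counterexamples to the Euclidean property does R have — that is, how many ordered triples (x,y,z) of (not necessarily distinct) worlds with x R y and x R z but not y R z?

20

Enumerating: (w4,w1,w1), (w4,w1,w4), (w5,w1,w1), (w5,w1,w3), (w5,w1,w6), (w5,w1,w7), (w5,w3,w1), (w5,w3,w3), (w5,w3,w6), (w5,w3,w7), (w5,w6,w1), (w5,w6,w3), … and 8 more.
Total: 20.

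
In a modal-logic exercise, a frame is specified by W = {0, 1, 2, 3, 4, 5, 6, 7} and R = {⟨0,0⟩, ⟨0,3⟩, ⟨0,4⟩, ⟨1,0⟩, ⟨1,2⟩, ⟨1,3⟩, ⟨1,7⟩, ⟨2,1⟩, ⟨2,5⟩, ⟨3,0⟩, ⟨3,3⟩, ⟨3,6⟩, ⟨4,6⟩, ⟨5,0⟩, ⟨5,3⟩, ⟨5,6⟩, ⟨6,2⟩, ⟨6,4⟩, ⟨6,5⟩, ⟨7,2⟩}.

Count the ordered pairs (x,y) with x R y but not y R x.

Enumerating: (0,4), (1,0), (1,3), (1,7), (2,5), (3,6), (5,0), (5,3), (6,2), (7,2).

10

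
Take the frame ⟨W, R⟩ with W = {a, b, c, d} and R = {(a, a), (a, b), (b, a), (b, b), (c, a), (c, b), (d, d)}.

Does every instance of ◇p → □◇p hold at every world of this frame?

By correspondence theory, 5 is valid on a frame iff R is Euclidean.
Euclidean: yes — any two successors of a common world are R-related.

Yes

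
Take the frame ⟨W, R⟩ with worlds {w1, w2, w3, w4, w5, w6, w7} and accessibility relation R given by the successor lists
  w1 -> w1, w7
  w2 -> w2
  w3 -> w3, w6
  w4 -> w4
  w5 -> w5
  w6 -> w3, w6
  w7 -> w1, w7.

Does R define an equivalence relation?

Reflexive: yes — every world is R-related to itself.
Symmetric: yes — every pair in R has its reverse in R.
Transitive: yes — every two-step R-path is closed by a direct edge.
So R is an equivalence relation.

Yes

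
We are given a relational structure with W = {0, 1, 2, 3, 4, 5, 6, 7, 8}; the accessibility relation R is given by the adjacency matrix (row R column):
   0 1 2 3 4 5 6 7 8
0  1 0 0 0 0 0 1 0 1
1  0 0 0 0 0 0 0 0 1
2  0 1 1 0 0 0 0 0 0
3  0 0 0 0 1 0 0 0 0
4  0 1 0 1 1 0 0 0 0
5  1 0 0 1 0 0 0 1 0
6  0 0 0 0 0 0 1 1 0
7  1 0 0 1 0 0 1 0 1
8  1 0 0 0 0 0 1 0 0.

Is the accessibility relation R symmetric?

No

Symmetric: no — 0 R 6 but not 6 R 0.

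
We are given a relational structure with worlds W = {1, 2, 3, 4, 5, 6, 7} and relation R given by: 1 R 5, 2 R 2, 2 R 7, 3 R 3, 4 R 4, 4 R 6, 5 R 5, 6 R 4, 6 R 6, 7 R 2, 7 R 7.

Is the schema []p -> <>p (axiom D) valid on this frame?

Yes

Axiom D corresponds to the accessibility relation being serial.
Serial: yes — every world has a successor (e.g. 1 R 5).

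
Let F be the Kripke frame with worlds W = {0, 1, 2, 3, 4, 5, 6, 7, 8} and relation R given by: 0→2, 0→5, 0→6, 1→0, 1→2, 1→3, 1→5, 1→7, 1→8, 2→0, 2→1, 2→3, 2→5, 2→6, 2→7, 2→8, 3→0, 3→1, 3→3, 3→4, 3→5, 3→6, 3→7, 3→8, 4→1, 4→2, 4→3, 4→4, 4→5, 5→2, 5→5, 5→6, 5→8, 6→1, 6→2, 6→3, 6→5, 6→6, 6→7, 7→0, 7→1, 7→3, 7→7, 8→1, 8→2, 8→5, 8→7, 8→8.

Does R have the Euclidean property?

No

Euclidean: no — 1 R 0 and 1 R 3, but not 0 R 3.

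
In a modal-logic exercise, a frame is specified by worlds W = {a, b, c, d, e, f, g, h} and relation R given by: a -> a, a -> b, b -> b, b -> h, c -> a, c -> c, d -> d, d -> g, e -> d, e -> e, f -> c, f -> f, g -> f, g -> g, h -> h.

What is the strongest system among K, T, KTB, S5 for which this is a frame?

Reflexive (axiom T): yes — every world is R-related to itself.
Symmetric (axiom B): no — a R b but not b R a.
Euclidean (axiom 5): no — a R b and a R a, but not b R a.
So F validates K, T; KTB would additionally require R to be symmetric. The strongest is T.

T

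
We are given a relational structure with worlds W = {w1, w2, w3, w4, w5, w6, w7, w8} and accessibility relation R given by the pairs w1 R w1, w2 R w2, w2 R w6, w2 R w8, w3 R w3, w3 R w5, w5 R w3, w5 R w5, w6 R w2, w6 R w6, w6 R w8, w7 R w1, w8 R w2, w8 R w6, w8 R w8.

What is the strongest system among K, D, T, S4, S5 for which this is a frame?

K

Serial (axiom D): no — w4 has no R-successor.
Reflexive (axiom T): no — w4 is not related to itself.
Transitive (axiom 4): yes — every two-step R-path is closed by a direct edge.
Euclidean (axiom 5): yes — any two successors of a common world are R-related.
So F validates K; D would additionally require R to be serial. The strongest is K.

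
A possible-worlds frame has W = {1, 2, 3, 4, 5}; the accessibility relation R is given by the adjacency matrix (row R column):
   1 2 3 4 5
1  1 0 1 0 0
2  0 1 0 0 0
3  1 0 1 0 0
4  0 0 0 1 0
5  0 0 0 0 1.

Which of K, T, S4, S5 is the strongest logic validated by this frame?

S5

Reflexive (axiom T): yes — every world is R-related to itself.
Transitive (axiom 4): yes — every two-step R-path is closed by a direct edge.
Euclidean (axiom 5): yes — any two successors of a common world are R-related.
So F validates K, T, S4, S5. The strongest is S5.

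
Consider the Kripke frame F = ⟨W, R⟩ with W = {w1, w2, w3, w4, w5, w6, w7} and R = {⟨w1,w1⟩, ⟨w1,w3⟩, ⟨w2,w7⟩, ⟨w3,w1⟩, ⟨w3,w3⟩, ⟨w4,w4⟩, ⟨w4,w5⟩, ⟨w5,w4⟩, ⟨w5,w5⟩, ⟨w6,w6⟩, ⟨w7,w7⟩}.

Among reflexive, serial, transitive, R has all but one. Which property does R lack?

Reflexive: no — w2 is not related to itself.
Serial: yes — every world has a successor (e.g. w1 R w1).
Transitive: yes — every two-step R-path is closed by a direct edge.
Only reflexive fails.

reflexive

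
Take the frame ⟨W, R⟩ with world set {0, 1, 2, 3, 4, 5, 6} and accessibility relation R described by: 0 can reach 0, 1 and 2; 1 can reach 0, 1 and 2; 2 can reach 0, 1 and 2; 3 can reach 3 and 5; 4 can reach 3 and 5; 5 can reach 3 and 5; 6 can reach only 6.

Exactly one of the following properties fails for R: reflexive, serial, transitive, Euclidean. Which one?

reflexive

Reflexive: no — 4 is not related to itself.
Serial: yes — every world has a successor (e.g. 0 R 0).
Transitive: yes — every two-step R-path is closed by a direct edge.
Euclidean: yes — any two successors of a common world are R-related.
Only reflexive fails.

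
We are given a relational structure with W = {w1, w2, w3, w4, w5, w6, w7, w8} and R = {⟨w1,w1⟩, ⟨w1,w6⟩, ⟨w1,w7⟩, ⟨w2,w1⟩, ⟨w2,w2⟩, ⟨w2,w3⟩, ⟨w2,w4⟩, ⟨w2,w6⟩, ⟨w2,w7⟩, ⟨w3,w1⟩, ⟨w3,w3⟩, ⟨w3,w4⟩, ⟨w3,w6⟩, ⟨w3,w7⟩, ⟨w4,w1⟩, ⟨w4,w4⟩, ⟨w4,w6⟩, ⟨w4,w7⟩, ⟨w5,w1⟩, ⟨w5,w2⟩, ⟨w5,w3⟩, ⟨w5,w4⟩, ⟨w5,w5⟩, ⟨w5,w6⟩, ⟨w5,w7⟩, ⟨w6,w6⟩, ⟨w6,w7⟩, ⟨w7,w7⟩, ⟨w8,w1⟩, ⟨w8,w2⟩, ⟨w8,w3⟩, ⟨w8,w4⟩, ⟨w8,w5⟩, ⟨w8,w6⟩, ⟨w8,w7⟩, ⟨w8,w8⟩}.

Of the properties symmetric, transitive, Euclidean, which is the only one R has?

Symmetric: no — w1 R w6 but not w6 R w1.
Transitive: yes — every two-step R-path is closed by a direct edge.
Euclidean: no — w1 R w7 and w1 R w6, but not w7 R w6.
Only transitive holds.

transitive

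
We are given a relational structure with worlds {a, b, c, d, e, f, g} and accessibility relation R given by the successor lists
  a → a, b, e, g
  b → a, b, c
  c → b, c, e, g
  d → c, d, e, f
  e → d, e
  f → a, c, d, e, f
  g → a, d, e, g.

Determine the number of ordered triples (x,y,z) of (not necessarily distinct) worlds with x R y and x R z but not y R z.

34

Enumerating: (a,b,e), (a,b,g), (a,e,a), (a,e,b), (a,e,g), (a,g,b), (b,a,c), (b,c,a), (c,b,e), (c,b,g), (c,e,b), (c,e,c), … and 22 more.
Total: 34.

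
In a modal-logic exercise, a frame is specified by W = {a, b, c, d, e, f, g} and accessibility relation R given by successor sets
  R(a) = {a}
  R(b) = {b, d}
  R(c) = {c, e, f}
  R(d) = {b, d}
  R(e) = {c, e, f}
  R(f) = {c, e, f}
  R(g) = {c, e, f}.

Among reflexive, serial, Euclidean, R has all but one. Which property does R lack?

reflexive

Reflexive: no — g is not related to itself.
Serial: yes — every world has a successor (e.g. a R a).
Euclidean: yes — any two successors of a common world are R-related.
Only reflexive fails.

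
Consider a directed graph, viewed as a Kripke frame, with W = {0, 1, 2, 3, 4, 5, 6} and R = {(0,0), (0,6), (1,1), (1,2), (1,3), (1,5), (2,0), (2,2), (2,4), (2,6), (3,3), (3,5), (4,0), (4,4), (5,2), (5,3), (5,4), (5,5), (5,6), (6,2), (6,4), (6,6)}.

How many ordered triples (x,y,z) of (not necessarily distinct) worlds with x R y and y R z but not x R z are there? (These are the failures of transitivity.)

15

Enumerating: (0,6,2), (0,6,4), (1,2,0), (1,2,4), (1,2,6), (1,5,4), (1,5,6), (3,5,2), (3,5,4), (3,5,6), (4,0,6), (5,2,0), (5,4,0), (6,2,0), (6,4,0).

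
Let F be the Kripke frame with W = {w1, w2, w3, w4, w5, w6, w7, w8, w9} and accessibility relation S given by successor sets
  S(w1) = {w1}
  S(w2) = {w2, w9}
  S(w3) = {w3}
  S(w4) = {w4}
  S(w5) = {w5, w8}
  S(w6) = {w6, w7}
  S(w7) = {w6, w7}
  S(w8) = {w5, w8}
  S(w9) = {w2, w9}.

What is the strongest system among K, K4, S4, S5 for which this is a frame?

S5

Transitive (axiom 4): yes — every two-step S-path is closed by a direct edge.
Reflexive (axiom T): yes — every world is S-related to itself.
Euclidean (axiom 5): yes — any two successors of a common world are S-related.
So F validates K, K4, S4, S5. The strongest is S5.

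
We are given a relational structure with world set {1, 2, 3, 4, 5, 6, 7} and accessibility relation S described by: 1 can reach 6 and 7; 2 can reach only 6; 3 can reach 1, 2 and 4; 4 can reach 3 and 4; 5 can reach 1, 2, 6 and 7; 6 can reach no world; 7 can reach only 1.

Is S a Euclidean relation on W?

Euclidean: no — 1 S 6 and 1 S 7, but not 6 S 7.

No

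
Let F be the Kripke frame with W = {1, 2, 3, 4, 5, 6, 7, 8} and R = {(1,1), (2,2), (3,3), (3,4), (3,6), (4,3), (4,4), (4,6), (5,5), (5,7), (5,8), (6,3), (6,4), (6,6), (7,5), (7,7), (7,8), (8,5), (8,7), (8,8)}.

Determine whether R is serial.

Yes

Serial: yes — every world has a successor (e.g. 1 R 1).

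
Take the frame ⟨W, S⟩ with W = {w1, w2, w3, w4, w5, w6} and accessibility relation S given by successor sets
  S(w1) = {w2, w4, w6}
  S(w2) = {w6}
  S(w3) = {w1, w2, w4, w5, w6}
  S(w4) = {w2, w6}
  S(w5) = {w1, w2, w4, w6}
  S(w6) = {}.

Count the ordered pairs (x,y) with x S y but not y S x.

15

Enumerating: (w1,w2), (w1,w4), (w1,w6), (w2,w6), (w3,w1), (w3,w2), (w3,w4), (w3,w5), (w3,w6), (w4,w2), (w4,w6), (w5,w1), (w5,w2), (w5,w4), (w5,w6).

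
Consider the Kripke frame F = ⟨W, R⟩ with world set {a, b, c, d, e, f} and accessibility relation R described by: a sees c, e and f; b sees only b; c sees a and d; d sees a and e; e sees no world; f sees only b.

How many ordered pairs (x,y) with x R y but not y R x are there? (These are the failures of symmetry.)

6

Enumerating: (a,e), (a,f), (c,d), (d,a), (d,e), (f,b).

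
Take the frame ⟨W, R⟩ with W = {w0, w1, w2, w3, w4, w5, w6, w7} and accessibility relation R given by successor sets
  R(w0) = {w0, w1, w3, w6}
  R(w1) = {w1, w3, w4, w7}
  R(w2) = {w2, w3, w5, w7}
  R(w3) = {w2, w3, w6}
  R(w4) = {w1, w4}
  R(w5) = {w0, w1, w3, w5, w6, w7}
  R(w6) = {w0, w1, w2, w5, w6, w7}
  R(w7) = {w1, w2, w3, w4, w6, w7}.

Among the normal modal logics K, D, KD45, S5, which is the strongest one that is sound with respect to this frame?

D

Serial (axiom D): yes — every world has a successor (e.g. w0 R w0).
Euclidean (axiom 5): no — w0 R w1 and w0 R w6, but not w1 R w6.
Transitive (axiom 4): no — w0 R w1 and w1 R w4, but not w0 R w4.
Reflexive (axiom T): yes — every world is R-related to itself.
So F validates K, D; KD45 would additionally require R to be Euclidean and transitive. The strongest is D.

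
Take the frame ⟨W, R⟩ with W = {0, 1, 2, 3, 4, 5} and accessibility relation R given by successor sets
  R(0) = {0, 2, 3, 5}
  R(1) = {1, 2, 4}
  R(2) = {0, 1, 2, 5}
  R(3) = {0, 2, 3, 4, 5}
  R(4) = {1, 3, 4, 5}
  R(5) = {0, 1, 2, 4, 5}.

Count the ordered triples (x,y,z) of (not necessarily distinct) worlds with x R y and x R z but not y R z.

Enumerating: (0,2,3), (0,5,3), (1,2,4), (1,4,2), (2,0,1), (2,1,0), (2,1,5), (3,0,4), (3,2,3), (3,2,4), (3,4,0), (3,4,2), … and 12 more.
Total: 24.

24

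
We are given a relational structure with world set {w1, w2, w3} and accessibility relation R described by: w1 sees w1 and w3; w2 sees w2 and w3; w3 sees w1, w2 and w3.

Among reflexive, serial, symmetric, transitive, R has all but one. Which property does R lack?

Reflexive: yes — every world is R-related to itself.
Serial: yes — every world has a successor (e.g. w1 R w1).
Symmetric: yes — every pair in R has its reverse in R.
Transitive: no — w1 R w3 and w3 R w2, but not w1 R w2.
Only transitive fails.

transitive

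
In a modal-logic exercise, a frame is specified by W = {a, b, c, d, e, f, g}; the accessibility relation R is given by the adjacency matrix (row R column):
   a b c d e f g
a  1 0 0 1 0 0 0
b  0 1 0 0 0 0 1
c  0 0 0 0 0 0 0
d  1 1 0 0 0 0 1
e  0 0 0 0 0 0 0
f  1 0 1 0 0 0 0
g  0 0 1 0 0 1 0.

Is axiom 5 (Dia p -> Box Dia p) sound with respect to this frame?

The schema 5 characterises exactly the Euclidean frames.
Euclidean: no — d R a and d R b, but not a R b.

No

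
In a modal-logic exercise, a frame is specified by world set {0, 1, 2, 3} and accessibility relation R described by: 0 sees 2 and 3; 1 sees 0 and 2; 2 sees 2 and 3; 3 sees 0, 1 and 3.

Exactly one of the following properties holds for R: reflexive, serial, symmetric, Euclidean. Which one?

serial

Reflexive: no — 0 is not related to itself.
Serial: yes — every world has a successor (e.g. 0 R 2).
Symmetric: no — 0 R 2 but not 2 R 0.
Euclidean: no — 0 R 3 and 0 R 2, but not 3 R 2.
Only serial holds.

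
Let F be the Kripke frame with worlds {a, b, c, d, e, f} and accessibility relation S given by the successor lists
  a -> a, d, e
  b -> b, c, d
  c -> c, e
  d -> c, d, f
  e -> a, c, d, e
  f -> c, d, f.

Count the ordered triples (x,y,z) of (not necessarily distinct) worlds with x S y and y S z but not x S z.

10

Enumerating: (a,d,c), (a,d,f), (a,e,c), (b,c,e), (b,d,f), (c,e,a), (c,e,d), (d,c,e), (e,d,f), (f,c,e).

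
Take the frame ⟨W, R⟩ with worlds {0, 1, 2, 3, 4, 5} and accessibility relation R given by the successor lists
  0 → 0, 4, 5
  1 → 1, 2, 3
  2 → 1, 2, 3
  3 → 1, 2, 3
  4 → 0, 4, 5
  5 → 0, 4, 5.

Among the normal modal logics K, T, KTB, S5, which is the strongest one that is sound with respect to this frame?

S5

Reflexive (axiom T): yes — every world is R-related to itself.
Symmetric (axiom B): yes — every pair in R has its reverse in R.
Euclidean (axiom 5): yes — any two successors of a common world are R-related.
So F validates K, T, KTB, S5. The strongest is S5.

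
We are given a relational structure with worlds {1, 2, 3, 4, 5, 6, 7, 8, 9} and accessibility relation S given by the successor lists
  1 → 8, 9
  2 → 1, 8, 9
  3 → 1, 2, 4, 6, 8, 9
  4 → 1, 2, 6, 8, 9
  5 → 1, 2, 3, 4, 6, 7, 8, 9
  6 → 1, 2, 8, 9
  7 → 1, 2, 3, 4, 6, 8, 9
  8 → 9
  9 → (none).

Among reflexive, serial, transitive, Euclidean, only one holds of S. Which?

transitive

Reflexive: no — 1 is not related to itself.
Serial: no — 9 has no S-successor.
Transitive: yes — every two-step S-path is closed by a direct edge.
Euclidean: no — 1 S 9 and 1 S 8, but not 9 S 8.
Only transitive holds.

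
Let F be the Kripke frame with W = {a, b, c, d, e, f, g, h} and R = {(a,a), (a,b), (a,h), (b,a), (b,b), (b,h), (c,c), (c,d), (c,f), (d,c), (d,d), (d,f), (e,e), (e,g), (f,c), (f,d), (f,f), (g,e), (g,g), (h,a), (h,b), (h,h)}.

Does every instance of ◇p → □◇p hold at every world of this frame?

Yes

The schema 5 characterises exactly the Euclidean frames.
Euclidean: yes — any two successors of a common world are R-related.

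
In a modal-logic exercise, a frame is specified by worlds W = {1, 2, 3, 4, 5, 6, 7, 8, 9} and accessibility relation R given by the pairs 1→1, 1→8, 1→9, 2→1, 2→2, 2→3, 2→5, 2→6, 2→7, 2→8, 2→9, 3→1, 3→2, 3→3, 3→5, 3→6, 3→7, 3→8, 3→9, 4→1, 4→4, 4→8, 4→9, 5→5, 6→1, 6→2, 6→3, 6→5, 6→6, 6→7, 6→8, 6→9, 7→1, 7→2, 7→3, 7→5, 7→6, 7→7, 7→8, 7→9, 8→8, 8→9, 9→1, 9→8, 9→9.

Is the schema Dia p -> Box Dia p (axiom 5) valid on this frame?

No

Axiom 5 corresponds to the accessibility relation being Euclidean.
Euclidean: no — 2 R 1 and 2 R 3, but not 1 R 3.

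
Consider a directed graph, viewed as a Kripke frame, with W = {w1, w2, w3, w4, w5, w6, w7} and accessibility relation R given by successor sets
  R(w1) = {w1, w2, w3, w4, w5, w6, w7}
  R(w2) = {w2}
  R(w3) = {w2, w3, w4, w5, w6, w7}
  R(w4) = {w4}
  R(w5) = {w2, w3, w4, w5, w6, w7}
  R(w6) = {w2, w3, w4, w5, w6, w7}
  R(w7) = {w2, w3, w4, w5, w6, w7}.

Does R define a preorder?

Yes

Reflexive: yes — every world is R-related to itself.
Transitive: yes — every two-step R-path is closed by a direct edge.
So R is a preorder.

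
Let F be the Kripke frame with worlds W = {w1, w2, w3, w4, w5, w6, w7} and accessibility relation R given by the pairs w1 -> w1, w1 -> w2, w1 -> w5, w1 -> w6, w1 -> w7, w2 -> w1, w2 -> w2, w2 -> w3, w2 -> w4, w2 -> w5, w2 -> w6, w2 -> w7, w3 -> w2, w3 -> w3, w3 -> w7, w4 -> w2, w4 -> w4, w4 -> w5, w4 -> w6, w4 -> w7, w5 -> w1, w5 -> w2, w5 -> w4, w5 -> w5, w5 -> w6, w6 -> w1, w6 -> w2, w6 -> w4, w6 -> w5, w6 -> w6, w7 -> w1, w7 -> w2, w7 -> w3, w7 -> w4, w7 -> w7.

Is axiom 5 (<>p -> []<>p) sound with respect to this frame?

By correspondence theory, 5 is valid on a frame iff R is Euclidean.
Euclidean: no — w1 R w5 and w1 R w7, but not w5 R w7.

No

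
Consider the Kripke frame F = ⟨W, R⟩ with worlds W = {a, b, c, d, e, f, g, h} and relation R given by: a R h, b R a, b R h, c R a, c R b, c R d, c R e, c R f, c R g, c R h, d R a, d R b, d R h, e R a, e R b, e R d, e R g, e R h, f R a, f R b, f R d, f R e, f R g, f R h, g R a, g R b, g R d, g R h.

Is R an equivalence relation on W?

No

Reflexive: no — a is not related to itself.
Symmetric: no — a R h but not h R a.
Transitive: yes — every two-step R-path is closed by a direct edge.
So R is not an equivalence relation.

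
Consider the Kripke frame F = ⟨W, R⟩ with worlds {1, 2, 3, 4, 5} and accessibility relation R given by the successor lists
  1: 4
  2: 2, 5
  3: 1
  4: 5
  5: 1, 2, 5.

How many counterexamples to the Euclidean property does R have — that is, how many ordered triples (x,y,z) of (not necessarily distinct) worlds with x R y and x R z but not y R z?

6

Enumerating: (1,4,4), (3,1,1), (5,1,1), (5,1,2), (5,1,5), (5,2,1).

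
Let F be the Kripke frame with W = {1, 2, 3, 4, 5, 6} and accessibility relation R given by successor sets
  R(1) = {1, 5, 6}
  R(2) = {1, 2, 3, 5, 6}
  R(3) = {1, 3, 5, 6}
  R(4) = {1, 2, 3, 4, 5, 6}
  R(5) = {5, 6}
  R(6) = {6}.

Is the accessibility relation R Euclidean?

Euclidean: no — 1 R 6 and 1 R 5, but not 6 R 5.

No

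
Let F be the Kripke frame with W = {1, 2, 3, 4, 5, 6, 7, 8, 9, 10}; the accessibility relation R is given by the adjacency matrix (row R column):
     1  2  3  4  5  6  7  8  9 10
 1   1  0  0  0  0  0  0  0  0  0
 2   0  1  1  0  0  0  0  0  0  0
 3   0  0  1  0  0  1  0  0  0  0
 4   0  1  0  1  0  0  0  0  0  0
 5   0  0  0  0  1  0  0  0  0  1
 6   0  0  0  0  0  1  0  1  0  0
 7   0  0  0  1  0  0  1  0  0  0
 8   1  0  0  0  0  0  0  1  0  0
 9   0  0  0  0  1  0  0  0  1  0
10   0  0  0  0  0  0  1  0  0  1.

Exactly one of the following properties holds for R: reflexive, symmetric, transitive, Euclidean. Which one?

Reflexive: yes — every world is R-related to itself.
Symmetric: no — 10 R 7 but not 7 R 10.
Transitive: no — 10 R 7 and 7 R 4, but not 10 R 4.
Euclidean: no — 10 R 7 and 10 R 10, but not 7 R 10.
Only reflexive holds.

reflexive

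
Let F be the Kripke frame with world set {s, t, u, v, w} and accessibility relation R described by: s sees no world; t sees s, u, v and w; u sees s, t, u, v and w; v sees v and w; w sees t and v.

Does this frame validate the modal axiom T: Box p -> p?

By correspondence theory, T is valid on a frame iff R is reflexive.
Reflexive: no — s is not related to itself.

No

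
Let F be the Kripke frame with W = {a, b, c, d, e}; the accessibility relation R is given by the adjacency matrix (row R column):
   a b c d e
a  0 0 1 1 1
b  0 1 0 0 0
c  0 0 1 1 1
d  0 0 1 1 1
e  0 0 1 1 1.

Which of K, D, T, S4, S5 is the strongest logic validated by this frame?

D

Serial (axiom D): yes — every world has a successor (e.g. a R c).
Reflexive (axiom T): no — a is not related to itself.
Transitive (axiom 4): yes — every two-step R-path is closed by a direct edge.
Euclidean (axiom 5): yes — any two successors of a common world are R-related.
So F validates K, D; T would additionally require R to be reflexive. The strongest is D.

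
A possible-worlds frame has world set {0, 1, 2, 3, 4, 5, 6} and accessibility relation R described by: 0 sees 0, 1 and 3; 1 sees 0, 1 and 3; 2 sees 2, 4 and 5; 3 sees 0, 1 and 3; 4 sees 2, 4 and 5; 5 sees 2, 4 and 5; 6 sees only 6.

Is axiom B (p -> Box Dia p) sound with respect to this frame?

Yes

The schema B characterises exactly the symmetric frames.
Symmetric: yes — every pair in R has its reverse in R.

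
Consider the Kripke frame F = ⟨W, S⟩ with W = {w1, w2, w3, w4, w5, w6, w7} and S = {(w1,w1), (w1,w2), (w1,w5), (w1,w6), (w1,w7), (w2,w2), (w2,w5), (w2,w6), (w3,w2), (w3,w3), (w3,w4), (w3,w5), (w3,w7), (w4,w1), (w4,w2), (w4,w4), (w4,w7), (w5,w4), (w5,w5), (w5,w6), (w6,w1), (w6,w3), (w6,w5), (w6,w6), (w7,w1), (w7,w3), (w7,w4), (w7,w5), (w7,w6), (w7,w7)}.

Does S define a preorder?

Reflexive: yes — every world is S-related to itself.
Transitive: no — w1 S w5 and w5 S w4, but not w1 S w4.
So S is not a preorder.

No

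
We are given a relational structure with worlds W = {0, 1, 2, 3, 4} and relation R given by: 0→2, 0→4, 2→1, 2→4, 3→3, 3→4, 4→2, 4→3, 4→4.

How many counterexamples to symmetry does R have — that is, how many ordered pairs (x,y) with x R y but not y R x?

Enumerating: (0,2), (0,4), (2,1).

3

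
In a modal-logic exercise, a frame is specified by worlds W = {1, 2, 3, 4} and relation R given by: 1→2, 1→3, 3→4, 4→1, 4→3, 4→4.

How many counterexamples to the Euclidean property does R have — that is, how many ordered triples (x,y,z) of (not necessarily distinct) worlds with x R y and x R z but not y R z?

Enumerating: (1,2,2), (1,2,3), (1,3,2), (1,3,3), (4,1,1), (4,1,4), (4,3,1), (4,3,3).

8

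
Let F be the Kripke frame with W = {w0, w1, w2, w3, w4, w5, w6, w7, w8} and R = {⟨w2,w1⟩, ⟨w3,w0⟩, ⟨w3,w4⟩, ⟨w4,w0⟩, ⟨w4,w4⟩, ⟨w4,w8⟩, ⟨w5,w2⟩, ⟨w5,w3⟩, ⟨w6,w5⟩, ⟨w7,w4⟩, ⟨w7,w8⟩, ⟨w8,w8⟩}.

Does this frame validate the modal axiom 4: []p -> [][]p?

By correspondence theory, 4 is valid on a frame iff R is transitive.
Transitive: no — w3 R w4 and w4 R w8, but not w3 R w8.

No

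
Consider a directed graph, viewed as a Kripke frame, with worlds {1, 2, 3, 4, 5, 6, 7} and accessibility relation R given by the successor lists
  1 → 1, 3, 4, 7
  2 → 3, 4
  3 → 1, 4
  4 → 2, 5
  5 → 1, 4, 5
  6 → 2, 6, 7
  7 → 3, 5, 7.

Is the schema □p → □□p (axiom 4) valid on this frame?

By correspondence theory, 4 is valid on a frame iff R is transitive.
Transitive: no — 1 R 4 and 4 R 2, but not 1 R 2.

No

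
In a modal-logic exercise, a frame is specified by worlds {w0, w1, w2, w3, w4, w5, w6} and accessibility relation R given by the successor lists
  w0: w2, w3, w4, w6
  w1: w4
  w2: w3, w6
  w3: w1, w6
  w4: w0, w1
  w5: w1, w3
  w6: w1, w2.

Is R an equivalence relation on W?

No

Reflexive: no — w0 is not related to itself.
Symmetric: no — w0 R w2 but not w2 R w0.
Transitive: no — w0 R w3 and w3 R w1, but not w0 R w1.
So R is not an equivalence relation.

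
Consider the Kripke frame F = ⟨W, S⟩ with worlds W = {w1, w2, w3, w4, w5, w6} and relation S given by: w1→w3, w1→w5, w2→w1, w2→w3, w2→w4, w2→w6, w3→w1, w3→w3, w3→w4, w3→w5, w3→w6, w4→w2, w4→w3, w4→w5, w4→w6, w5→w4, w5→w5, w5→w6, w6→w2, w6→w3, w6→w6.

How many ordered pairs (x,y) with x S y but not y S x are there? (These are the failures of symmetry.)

6

Enumerating: (w1,w5), (w2,w1), (w2,w3), (w3,w5), (w4,w6), (w5,w6).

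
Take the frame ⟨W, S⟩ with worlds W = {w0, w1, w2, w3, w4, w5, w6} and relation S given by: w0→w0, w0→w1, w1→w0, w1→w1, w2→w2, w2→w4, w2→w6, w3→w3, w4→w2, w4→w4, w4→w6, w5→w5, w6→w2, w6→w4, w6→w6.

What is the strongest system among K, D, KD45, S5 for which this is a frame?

Serial (axiom D): yes — every world has a successor (e.g. w0 S w0).
Euclidean (axiom 5): yes — any two successors of a common world are S-related.
Transitive (axiom 4): yes — every two-step S-path is closed by a direct edge.
Reflexive (axiom T): yes — every world is S-related to itself.
So F validates K, D, KD45, S5. The strongest is S5.

S5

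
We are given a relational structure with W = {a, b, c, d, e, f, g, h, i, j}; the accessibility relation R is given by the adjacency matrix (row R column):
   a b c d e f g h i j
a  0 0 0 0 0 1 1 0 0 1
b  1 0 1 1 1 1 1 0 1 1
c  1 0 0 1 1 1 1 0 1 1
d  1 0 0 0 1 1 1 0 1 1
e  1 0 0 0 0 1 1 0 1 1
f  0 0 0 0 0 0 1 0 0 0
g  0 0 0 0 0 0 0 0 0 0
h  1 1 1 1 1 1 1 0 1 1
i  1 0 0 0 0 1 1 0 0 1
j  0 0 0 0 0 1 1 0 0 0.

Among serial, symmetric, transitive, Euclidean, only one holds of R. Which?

Serial: no — g has no R-successor.
Symmetric: no — a R f but not f R a.
Transitive: yes — every two-step R-path is closed by a direct edge.
Euclidean: no — a R f and a R j, but not f R j.
Only transitive holds.

transitive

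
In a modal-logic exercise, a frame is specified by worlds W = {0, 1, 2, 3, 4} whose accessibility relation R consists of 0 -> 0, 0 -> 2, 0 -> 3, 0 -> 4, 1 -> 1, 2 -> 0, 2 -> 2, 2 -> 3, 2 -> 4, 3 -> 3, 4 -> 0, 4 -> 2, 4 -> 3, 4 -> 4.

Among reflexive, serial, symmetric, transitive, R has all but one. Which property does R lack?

symmetric

Reflexive: yes — every world is R-related to itself.
Serial: yes — every world has a successor (e.g. 0 R 0).
Symmetric: no — 0 R 3 but not 3 R 0.
Transitive: yes — every two-step R-path is closed by a direct edge.
Only symmetric fails.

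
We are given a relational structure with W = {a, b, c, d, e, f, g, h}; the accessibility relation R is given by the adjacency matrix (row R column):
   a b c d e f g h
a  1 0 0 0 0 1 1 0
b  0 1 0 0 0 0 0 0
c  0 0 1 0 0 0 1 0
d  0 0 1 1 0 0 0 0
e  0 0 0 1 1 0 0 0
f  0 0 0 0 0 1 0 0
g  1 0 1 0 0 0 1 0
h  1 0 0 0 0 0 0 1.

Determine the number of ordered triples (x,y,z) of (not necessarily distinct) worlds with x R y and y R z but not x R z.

Enumerating: (a,g,c), (c,g,a), (d,c,g), (e,d,c), (g,a,f), (h,a,f), (h,a,g).

7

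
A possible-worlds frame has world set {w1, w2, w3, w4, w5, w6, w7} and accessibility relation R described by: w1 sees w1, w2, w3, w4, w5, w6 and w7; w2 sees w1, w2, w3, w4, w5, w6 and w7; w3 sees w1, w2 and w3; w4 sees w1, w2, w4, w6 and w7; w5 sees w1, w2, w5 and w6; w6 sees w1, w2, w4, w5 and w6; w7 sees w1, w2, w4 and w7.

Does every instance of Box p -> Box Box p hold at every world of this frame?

No

The schema 4 characterises exactly the transitive frames.
Transitive: no — w3 R w1 and w1 R w4, but not w3 R w4.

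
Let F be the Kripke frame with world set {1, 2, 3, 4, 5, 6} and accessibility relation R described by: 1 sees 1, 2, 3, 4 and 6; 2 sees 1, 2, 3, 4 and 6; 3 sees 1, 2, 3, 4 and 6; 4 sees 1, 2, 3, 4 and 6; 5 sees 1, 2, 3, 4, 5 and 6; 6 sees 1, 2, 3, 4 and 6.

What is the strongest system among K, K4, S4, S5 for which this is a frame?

Transitive (axiom 4): yes — every two-step R-path is closed by a direct edge.
Reflexive (axiom T): yes — every world is R-related to itself.
Euclidean (axiom 5): no — 5 R 1 and 5 R 5, but not 1 R 5.
So F validates K, K4, S4; S5 would additionally require R to be Euclidean. The strongest is S4.

S4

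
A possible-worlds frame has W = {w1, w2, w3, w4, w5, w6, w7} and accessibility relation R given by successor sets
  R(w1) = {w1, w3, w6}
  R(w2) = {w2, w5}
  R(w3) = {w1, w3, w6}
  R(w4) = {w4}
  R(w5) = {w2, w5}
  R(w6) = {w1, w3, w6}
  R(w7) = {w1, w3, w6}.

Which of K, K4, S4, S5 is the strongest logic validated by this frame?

Transitive (axiom 4): yes — every two-step R-path is closed by a direct edge.
Reflexive (axiom T): no — w7 is not related to itself.
Euclidean (axiom 5): yes — any two successors of a common world are R-related.
So F validates K, K4; S4 would additionally require R to be reflexive. The strongest is K4.

K4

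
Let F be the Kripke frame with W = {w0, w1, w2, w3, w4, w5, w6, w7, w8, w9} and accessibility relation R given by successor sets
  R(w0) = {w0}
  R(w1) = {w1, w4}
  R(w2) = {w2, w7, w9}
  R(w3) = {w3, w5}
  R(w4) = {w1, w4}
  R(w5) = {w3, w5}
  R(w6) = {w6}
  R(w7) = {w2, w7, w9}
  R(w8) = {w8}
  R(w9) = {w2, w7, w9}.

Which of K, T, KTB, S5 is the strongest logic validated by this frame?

Reflexive (axiom T): yes — every world is R-related to itself.
Symmetric (axiom B): yes — every pair in R has its reverse in R.
Euclidean (axiom 5): yes — any two successors of a common world are R-related.
So F validates K, T, KTB, S5. The strongest is S5.

S5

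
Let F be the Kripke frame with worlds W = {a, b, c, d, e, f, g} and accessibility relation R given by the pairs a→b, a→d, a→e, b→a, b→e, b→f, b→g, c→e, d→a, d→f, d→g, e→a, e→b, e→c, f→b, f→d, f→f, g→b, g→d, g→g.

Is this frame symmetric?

Symmetric: yes — every pair in R has its reverse in R.

Yes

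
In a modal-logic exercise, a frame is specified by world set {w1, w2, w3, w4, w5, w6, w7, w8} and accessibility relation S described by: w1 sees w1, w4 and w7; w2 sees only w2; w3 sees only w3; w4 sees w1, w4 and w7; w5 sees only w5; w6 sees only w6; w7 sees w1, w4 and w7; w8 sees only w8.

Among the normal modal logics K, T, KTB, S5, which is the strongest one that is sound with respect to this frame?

Reflexive (axiom T): yes — every world is S-related to itself.
Symmetric (axiom B): yes — every pair in S has its reverse in S.
Euclidean (axiom 5): yes — any two successors of a common world are S-related.
So F validates K, T, KTB, S5. The strongest is S5.

S5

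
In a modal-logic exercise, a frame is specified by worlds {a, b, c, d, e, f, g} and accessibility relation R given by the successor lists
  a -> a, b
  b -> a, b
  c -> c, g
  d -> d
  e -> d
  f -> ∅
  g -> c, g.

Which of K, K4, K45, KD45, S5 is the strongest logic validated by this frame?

K45

Transitive (axiom 4): yes — every two-step R-path is closed by a direct edge.
Euclidean (axiom 5): yes — any two successors of a common world are R-related.
Serial (axiom D): no — f has no R-successor.
Reflexive (axiom T): no — e is not related to itself.
So F validates K, K4, K45; KD45 would additionally require R to be serial. The strongest is K45.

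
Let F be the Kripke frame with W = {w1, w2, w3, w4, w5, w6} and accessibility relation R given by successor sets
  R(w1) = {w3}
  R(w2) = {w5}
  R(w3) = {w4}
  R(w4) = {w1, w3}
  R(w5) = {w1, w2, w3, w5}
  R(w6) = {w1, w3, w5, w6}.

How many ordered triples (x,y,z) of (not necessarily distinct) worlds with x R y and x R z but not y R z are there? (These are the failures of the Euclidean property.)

Enumerating: (w1,w3,w3), (w3,w4,w4), (w4,w1,w1), (w4,w3,w1), (w4,w3,w3), (w5,w1,w1), (w5,w1,w2), (w5,w1,w5), (w5,w2,w1), (w5,w2,w2), (w5,w2,w3), (w5,w3,w1), … and 11 more.
Total: 23.

23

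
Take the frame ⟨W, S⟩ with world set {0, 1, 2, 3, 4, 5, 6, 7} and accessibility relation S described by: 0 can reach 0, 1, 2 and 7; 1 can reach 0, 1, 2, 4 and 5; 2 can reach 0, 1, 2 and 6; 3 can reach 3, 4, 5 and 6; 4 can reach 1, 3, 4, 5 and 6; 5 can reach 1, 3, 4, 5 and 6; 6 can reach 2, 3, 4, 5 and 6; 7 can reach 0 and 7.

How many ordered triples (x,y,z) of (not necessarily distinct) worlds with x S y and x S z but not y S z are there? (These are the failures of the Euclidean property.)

Enumerating: (0,1,7), (0,2,7), (0,7,1), (0,7,2), (1,0,4), (1,0,5), (1,2,4), (1,2,5), (1,4,0), (1,4,2), (1,5,0), (1,5,2), … and 18 more.
Total: 30.

30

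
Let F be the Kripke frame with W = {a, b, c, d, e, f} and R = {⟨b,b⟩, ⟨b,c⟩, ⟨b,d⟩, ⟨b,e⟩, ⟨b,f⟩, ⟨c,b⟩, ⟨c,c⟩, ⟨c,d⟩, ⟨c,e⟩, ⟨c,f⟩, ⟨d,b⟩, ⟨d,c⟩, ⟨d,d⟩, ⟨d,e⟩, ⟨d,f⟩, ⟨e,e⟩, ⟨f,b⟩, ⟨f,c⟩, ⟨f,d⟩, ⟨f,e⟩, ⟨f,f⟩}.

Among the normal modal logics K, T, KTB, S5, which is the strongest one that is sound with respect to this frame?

K

Reflexive (axiom T): no — a is not related to itself.
Symmetric (axiom B): no — b R e but not e R b.
Euclidean (axiom 5): no — b R e and b R c, but not e R c.
So F validates K; T would additionally require R to be reflexive. The strongest is K.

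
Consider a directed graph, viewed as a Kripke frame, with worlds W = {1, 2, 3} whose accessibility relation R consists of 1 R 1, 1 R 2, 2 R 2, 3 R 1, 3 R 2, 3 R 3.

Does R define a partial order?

Reflexive: yes — every world is R-related to itself.
Transitive: yes — every two-step R-path is closed by a direct edge.
Antisymmetric: yes — no distinct pair is related both ways.
So R is a partial order.

Yes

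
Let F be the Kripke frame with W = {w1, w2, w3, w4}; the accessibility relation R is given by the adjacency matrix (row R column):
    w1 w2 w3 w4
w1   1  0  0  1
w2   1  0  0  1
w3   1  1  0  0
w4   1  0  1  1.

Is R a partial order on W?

No

Reflexive: no — w2 is not related to itself.
Transitive: no — w1 R w4 and w4 R w3, but not w1 R w3.
Antisymmetric: no — w1 R w4 and w4 R w1 with w1 ≠ w4.
So R is not a partial order.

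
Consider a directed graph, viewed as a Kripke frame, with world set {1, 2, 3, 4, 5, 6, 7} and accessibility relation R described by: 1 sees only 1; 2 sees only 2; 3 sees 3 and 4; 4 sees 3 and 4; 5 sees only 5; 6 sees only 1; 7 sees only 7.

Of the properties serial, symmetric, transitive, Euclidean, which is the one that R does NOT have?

symmetric

Serial: yes — every world has a successor (e.g. 1 R 1).
Symmetric: no — 6 R 1 but not 1 R 6.
Transitive: yes — every two-step R-path is closed by a direct edge.
Euclidean: yes — any two successors of a common world are R-related.
Only symmetric fails.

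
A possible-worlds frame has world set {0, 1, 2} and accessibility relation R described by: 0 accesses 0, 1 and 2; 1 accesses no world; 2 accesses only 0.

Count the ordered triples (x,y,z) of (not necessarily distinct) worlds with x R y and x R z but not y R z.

Enumerating: (0,1,0), (0,1,1), (0,1,2), (0,2,1), (0,2,2).

5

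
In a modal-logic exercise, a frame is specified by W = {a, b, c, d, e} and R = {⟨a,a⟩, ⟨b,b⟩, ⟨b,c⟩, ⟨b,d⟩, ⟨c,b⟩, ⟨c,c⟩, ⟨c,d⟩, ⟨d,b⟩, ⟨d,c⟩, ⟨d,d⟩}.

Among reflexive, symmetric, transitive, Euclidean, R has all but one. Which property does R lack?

reflexive

Reflexive: no — e is not related to itself.
Symmetric: yes — every pair in R has its reverse in R.
Transitive: yes — every two-step R-path is closed by a direct edge.
Euclidean: yes — any two successors of a common world are R-related.
Only reflexive fails.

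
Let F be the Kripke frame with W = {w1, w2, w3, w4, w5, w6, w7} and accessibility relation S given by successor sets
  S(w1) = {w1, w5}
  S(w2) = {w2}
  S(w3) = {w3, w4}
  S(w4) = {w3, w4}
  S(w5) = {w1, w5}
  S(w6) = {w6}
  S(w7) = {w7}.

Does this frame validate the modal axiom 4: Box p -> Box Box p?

Yes

The schema 4 characterises exactly the transitive frames.
Transitive: yes — every two-step S-path is closed by a direct edge.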